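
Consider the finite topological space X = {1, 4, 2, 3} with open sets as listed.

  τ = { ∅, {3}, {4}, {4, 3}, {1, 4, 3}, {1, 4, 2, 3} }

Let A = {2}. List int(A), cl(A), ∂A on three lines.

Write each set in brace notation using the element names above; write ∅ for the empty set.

U open, U⊆A: ∅. int(A) = ⋃ = ∅
X∖A={1, 4, 3}, int(X∖A)={1, 4, 3}, hence cl(A)={2}
∂A: remove int from cl → {2}

int(A) = ∅
cl(A)  = {2}
∂A     = {2}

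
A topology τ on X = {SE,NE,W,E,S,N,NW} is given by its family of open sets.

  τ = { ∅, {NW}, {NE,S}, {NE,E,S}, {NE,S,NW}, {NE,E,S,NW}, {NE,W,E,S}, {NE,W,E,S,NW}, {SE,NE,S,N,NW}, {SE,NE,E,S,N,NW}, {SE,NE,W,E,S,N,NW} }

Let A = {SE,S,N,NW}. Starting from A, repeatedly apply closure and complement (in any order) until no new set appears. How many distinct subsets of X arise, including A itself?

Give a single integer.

cl via duality: int({NE,W,E}) = ∅, so X∖∅ = {SE,NE,W,E,S,N,NW}
Write k for closure, c for complement:
  1. A     = {SE,S,N,NW}
  2. kA    = {SE,NE,W,E,S,N,NW}
  3. cA    = {NE,W,E}
  4. ckA   = ∅
  5. kcA   = {SE,NE,W,E,S,N}
  6. ckcA  = {NW}
  7. kckcA = {SE,N,NW}
  8. ckckcA = {NE,W,E,S}
applying k or c yields no new set

8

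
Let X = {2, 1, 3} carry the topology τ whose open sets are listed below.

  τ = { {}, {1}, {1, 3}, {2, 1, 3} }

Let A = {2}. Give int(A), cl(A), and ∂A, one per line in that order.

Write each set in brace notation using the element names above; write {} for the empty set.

interior: largest open inside A is {} (from {})
cl via duality: int({1, 3}) = {1, 3}, so X∖{1, 3} = {2}
cl∖int = {2}

int(A) = {}
cl(A)  = {2}
∂A     = {2}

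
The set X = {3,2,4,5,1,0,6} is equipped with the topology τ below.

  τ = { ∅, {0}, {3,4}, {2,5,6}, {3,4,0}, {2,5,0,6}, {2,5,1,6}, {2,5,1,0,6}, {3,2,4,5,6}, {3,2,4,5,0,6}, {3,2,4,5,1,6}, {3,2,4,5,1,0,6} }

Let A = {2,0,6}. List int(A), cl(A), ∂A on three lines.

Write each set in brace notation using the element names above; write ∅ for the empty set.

int(A) = {0}
cl(A)  = {2,5,1,0,6}
∂A     = {2,5,1,6}

opens ⊆ A: ∅, {0}; union → int = {0}
complement {3,4,5,1}; its interior {3,4}; cl(A) = X∖{3,4} = {2,5,1,0,6}
boundary = {2,5,1,0,6} ∖ {0} = {2,5,1,6}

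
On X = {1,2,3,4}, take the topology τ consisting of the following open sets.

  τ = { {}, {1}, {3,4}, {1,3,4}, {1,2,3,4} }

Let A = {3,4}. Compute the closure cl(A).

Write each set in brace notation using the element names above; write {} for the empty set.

{2,3,4}

X∖A={1,2}, int(X∖A)={1}, hence cl(A)={2,3,4}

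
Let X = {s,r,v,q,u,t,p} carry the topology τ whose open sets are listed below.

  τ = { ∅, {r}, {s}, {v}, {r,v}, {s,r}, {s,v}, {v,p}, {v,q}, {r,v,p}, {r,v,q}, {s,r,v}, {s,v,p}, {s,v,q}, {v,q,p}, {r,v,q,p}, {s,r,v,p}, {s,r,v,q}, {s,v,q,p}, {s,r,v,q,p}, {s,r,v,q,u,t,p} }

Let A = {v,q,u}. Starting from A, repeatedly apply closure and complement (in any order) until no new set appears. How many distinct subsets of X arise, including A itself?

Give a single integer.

complement {s,r,t,p}; its interior {s,r}; cl(A) = X∖{s,r} = {v,q,u,t,p}
With k = closure, c = complement:
  1. A     = {v,q,u}
  2. kA    = {v,q,u,t,p}
  3. cA    = {s,r,t,p}
  4. ckA   = {s,r}
  5. kcA   = {s,r,u,t,p}
  6. kckA  = {s,r,u,t}
  7. ckcA  = {v,q}
  8. ckckA = {v,q,p}
k, c of each give nothing new

8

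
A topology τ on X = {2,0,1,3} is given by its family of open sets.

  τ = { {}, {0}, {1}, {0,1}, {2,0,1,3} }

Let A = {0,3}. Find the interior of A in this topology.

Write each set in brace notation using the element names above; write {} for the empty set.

{0}

interior: largest open inside A is {0} (from {}, {0})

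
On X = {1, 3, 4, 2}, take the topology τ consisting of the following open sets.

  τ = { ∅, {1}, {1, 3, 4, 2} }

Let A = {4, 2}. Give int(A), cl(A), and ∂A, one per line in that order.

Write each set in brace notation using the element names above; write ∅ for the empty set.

int(A) = ∅
cl(A)  = {3, 4, 2}
∂A     = {3, 4, 2}

interior: largest open inside A is ∅ (from ∅)
cl via duality: int({1, 3}) = {1}, so X∖{1} = {3, 4, 2}
cl∖int = {3, 4, 2}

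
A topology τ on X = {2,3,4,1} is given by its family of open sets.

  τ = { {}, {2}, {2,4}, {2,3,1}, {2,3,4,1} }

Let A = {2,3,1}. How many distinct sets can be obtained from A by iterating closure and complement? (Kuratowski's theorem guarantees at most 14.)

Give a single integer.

complement {4}; its interior {}; cl(A) = X∖{} = {2,3,4,1}
With k = closure, c = complement:
  1. A     = {2,3,1}
  2. kA    = {2,3,4,1}
  3. cA    = {4}
  4. ckA   = {}
k, c of each give nothing new

4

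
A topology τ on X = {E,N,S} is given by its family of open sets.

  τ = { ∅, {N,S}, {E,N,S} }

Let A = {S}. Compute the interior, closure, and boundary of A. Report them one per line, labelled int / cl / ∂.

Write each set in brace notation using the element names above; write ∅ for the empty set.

int(A) = ∅
cl(A)  = {E,N,S}
∂A     = {E,N,S}

open subsets of A: ∅; so int(A) = ∅
closure: X∖int(X∖A) = X∖∅ = {E,N,S}
∂A = {E,N,S} minus ∅ = {E,N,S}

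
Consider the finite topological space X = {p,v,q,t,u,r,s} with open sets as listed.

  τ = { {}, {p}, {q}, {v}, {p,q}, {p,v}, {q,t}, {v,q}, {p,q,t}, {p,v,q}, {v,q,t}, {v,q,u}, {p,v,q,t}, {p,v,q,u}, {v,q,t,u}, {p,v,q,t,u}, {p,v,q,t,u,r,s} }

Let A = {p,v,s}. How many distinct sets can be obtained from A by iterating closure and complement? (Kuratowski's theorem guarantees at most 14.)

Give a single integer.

X∖A={q,t,u,r}, int(X∖A)={q,t}, hence cl(A)={p,v,u,r,s}
Orbit (k=closure, c=complement):
  1. A     = {p,v,s}
  2. kA    = {p,v,u,r,s}
  3. cA    = {q,t,u,r}
  4. ckA   = {q,t}
  5. kcA   = {q,t,u,r,s}
  6. ckcA  = {p,v}
(closed under both — stop)

6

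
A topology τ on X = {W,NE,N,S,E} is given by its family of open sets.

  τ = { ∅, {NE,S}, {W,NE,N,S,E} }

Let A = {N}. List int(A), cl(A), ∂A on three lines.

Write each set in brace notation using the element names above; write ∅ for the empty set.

int(A) = ∅
cl(A)  = {W,N,E}
∂A     = {W,N,E}

opens ⊆ A: ∅; union → int = ∅
complement {W,NE,S,E}; its interior {NE,S}; cl(A) = X∖{NE,S} = {W,N,E}
boundary = {W,N,E} ∖ ∅ = {W,N,E}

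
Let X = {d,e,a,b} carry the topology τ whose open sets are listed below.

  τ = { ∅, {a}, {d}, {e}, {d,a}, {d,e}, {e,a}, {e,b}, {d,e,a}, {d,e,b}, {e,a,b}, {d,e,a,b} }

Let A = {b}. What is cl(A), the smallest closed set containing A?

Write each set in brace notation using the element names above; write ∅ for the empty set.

{b}

closure: X∖int(X∖A) = X∖{d,e,a} = {b}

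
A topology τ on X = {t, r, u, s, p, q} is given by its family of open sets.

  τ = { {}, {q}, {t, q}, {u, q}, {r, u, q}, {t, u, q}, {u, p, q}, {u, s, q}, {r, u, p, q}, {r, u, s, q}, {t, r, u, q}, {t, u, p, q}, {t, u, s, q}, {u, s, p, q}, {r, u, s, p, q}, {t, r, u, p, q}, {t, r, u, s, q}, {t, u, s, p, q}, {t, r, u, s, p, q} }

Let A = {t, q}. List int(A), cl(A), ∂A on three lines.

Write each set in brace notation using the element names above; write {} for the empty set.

U open, U⊆A: {}, {q}, {t, q}. int(A) = ⋃ = {t, q}
X∖A={r, u, s, p}, int(X∖A)={}, hence cl(A)={t, r, u, s, p, q}
∂A: remove int from cl → {r, u, s, p}

int(A) = {t, q}
cl(A)  = {t, r, u, s, p, q}
∂A     = {r, u, s, p}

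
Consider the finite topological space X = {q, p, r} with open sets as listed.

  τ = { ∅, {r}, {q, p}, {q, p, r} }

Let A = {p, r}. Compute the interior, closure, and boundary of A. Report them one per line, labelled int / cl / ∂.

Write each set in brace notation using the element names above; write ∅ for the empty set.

open subsets of A: ∅, {r}; so int(A) = {r}
closure: X∖int(X∖A) = X∖∅ = {q, p, r}
∂A = {q, p, r} minus {r} = {q, p}

int(A) = {r}
cl(A)  = {q, p, r}
∂A     = {q, p}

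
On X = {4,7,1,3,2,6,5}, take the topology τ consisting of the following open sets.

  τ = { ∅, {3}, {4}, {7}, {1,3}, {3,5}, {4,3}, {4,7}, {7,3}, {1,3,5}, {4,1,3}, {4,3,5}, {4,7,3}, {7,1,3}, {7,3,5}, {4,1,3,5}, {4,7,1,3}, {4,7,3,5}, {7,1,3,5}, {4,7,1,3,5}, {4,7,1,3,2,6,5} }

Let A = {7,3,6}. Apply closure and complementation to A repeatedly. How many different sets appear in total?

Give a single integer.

complement {4,1,2,5}; its interior {4}; cl(A) = X∖{4} = {7,1,3,2,6,5}
With k = closure, c = complement:
  1. A     = {7,3,6}
  2. kA    = {7,1,3,2,6,5}
  3. cA    = {4,1,2,5}
  4. ckA   = {4}
  5. kcA   = {4,1,2,6,5}
  6. kckA  = {4,2,6}
  7. ckcA  = {7,3}
  8. ckckA = {7,1,3,5}
k, c of each give nothing new

8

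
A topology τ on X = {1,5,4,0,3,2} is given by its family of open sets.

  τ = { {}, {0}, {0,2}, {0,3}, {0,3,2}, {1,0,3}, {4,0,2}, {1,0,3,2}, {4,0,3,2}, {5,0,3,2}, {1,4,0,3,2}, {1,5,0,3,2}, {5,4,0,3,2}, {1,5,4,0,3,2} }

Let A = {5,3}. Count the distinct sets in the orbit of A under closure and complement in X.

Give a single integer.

complement {1,4,0,2}; its interior {4,0,2}; cl(A) = X∖{4,0,2} = {1,5,3}
With k = closure, c = complement:
  1. A     = {5,3}
  2. kA    = {1,5,3}
  3. cA    = {1,4,0,2}
  4. ckA   = {4,0,2}
  5. kcA   = {1,5,4,0,3,2}
  6. ckcA  = {}
k, c of each give nothing new

6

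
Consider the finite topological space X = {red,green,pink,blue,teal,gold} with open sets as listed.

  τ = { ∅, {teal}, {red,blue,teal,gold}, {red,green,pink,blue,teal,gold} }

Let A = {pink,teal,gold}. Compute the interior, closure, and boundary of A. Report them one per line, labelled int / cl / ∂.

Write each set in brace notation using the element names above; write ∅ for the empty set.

U open, U⊆A: ∅, {teal}. int(A) = ⋃ = {teal}
X∖A={red,green,blue}, int(X∖A)=∅, hence cl(A)={red,green,pink,blue,teal,gold}
∂A: remove int from cl → {red,green,pink,blue,gold}

int(A) = {teal}
cl(A)  = {red,green,pink,blue,teal,gold}
∂A     = {red,green,pink,blue,gold}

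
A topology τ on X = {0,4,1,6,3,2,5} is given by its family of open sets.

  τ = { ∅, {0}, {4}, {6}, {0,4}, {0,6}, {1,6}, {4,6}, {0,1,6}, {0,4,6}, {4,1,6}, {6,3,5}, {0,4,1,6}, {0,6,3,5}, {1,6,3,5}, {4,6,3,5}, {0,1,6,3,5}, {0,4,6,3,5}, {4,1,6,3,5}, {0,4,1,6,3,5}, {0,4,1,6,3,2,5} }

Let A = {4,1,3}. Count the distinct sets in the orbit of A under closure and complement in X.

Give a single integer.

8

cl via duality: int({0,6,2,5}) = {0,6}, so X∖{0,6} = {4,1,3,2,5}
Write k for closure, c for complement:
  1. A     = {4,1,3}
  2. kA    = {4,1,3,2,5}
  3. cA    = {0,6,2,5}
  4. ckA   = {0,6}
  5. kcA   = {0,1,6,3,2,5}
  6. ckcA  = {4}
  7. kckcA = {4,2}
  8. ckckcA = {0,1,6,3,5}
applying k or c yields no new set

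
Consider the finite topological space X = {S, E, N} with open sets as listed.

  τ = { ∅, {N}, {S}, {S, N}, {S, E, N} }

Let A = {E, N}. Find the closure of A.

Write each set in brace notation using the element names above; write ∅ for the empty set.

{E, N}

cl via duality: int({S}) = {S}, so X∖{S} = {E, N}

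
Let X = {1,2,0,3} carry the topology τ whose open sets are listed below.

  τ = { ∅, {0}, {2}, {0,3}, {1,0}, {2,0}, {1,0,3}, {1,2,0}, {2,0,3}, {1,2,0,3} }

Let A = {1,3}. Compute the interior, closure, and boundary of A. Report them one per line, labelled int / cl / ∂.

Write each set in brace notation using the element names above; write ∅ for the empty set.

int(A) = ∅
cl(A)  = {1,3}
∂A     = {1,3}

interior: largest open inside A is ∅ (from ∅)
cl via duality: int({2,0}) = {2,0}, so X∖{2,0} = {1,3}
cl∖int = {1,3}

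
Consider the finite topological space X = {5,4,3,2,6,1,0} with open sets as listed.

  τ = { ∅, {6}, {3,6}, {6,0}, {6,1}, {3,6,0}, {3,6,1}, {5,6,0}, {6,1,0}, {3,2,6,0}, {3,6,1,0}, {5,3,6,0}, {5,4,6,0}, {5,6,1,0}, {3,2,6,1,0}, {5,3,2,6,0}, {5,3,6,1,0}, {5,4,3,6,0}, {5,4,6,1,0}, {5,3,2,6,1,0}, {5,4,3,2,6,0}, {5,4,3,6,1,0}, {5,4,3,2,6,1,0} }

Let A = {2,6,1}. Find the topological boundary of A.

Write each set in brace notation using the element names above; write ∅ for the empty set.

{5,4,3,2,0}

open subsets of A: ∅, {6}, {6,1}; so int(A) = {6,1}
closure: X∖int(X∖A) = X∖∅ = {5,4,3,2,6,1,0}
∂A = {5,4,3,2,6,1,0} minus {6,1} = {5,4,3,2,0}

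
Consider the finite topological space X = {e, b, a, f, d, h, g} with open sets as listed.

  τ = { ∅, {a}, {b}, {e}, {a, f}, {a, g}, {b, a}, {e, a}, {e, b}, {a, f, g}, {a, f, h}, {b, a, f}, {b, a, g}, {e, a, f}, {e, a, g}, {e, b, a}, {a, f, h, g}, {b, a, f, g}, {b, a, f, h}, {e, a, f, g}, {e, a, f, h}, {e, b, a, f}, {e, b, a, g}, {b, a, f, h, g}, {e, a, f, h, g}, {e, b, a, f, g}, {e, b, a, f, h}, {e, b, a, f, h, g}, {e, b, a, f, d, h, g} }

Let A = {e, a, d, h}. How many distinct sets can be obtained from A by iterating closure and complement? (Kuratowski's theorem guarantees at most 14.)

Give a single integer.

closure: X∖int(X∖A) = X∖{b} = {e, a, f, d, h, g}
Let k=closure and c=complement:
  1. A     = {e, a, d, h}
  2. kA    = {e, a, f, d, h, g}
  3. cA    = {b, f, g}
  4. ckA   = {b}
  5. kcA   = {b, f, d, h, g}
  6. kckA  = {b, d}
  7. ckcA  = {e, a}
  8. ckckA = {e, a, f, h, g}
— saturated at 8

8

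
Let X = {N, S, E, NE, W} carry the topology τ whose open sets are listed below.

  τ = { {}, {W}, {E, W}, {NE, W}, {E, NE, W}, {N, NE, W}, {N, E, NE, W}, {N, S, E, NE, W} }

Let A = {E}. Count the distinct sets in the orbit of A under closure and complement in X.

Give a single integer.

6

cl via duality: int({N, S, NE, W}) = {N, NE, W}, so X∖{N, NE, W} = {S, E}
Write k for closure, c for complement:
  1. A     = {E}
  2. kA    = {S, E}
  3. cA    = {N, S, NE, W}
  4. ckA   = {N, NE, W}
  5. kcA   = {N, S, E, NE, W}
  6. ckcA  = {}
applying k or c yields no new set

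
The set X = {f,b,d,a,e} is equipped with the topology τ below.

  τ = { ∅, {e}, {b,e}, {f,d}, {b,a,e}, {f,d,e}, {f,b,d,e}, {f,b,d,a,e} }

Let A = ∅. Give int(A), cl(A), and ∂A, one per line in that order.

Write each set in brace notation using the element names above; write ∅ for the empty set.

int(A) = ∅
cl(A)  = ∅
∂A     = ∅

opens ⊆ A: ∅; union → int = ∅
complement {f,b,d,a,e}; its interior {f,b,d,a,e}; cl(A) = X∖{f,b,d,a,e} = ∅
boundary = ∅ ∖ ∅ = ∅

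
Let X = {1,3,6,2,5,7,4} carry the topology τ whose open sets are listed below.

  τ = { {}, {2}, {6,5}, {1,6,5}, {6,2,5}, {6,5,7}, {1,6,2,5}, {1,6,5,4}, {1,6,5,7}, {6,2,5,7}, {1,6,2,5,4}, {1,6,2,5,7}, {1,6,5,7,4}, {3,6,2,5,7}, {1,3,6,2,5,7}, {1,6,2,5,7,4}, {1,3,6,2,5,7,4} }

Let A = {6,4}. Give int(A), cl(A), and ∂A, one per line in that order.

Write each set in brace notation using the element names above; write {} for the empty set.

opens ⊆ A: {}; union → int = {}
complement {1,3,2,5,7}; its interior {2}; cl(A) = X∖{2} = {1,3,6,5,7,4}
boundary = {1,3,6,5,7,4} ∖ {} = {1,3,6,5,7,4}

int(A) = {}
cl(A)  = {1,3,6,5,7,4}
∂A     = {1,3,6,5,7,4}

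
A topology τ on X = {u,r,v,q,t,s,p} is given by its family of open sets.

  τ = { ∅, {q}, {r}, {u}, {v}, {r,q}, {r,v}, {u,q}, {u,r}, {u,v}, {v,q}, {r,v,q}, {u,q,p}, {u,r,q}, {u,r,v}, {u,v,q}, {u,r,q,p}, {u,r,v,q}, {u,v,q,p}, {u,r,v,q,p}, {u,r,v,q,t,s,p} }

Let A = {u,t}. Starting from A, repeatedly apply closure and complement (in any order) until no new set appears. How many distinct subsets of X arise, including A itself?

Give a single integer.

closure: X∖int(X∖A) = X∖{r,v,q} = {u,t,s,p}
Let k=closure and c=complement:
  1. A     = {u,t}
  2. kA    = {u,t,s,p}
  3. cA    = {r,v,q,s,p}
  4. ckA   = {r,v,q}
  5. kcA   = {r,v,q,t,s,p}
  6. ckcA  = {u}
— saturated at 6

6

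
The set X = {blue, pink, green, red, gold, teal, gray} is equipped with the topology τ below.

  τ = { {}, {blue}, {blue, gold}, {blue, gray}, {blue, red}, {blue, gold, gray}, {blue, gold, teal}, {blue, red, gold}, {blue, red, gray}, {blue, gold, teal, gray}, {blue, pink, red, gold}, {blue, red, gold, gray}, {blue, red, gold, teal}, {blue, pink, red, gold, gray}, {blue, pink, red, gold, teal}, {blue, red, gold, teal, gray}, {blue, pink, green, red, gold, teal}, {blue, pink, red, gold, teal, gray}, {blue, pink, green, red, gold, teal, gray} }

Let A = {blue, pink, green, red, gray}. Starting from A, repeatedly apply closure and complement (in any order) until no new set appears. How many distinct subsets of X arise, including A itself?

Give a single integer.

6

closure: X∖int(X∖A) = X∖{} = {blue, pink, green, red, gold, teal, gray}
Let k=closure and c=complement:
  1. A     = {blue, pink, green, red, gray}
  2. kA    = {blue, pink, green, red, gold, teal, gray}
  3. cA    = {gold, teal}
  4. ckA   = {}
  5. kcA   = {pink, green, gold, teal}
  6. ckcA  = {blue, red, gray}
— saturated at 6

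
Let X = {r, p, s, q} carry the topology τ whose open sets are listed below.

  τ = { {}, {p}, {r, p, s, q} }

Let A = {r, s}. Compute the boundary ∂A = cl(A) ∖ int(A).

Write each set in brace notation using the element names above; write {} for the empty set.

{r, s, q}

interior: largest open inside A is {} (from {})
cl via duality: int({p, q}) = {p}, so X∖{p} = {r, s, q}
cl∖int = {r, s, q}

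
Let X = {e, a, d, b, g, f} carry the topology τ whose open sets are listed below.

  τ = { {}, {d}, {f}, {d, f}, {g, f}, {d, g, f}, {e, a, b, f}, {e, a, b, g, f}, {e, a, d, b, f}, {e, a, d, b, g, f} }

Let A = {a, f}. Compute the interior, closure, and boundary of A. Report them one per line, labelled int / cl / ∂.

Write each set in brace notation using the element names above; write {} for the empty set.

opens ⊆ A: {}, {f}; union → int = {f}
complement {e, d, b, g}; its interior {d}; cl(A) = X∖{d} = {e, a, b, g, f}
boundary = {e, a, b, g, f} ∖ {f} = {e, a, b, g}

int(A) = {f}
cl(A)  = {e, a, b, g, f}
∂A     = {e, a, b, g}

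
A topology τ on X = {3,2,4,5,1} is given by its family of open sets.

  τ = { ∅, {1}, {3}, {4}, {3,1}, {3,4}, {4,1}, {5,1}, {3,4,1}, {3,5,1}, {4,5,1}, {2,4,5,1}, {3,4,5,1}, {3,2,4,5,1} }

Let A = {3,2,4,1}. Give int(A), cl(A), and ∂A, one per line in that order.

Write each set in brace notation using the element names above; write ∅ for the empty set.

opens ⊆ A: ∅, {4}, {3}, {1}, {3,4}, {3,1}, {4,1}, {3,4,1}; union → int = {3,4,1}
complement {5}; its interior ∅; cl(A) = X∖∅ = {3,2,4,5,1}
boundary = {3,2,4,5,1} ∖ {3,4,1} = {2,5}

int(A) = {3,4,1}
cl(A)  = {3,2,4,5,1}
∂A     = {2,5}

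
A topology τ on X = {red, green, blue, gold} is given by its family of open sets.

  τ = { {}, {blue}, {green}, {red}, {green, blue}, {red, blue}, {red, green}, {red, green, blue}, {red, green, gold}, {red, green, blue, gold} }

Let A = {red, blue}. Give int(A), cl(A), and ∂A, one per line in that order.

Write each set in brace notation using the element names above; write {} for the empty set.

opens ⊆ A: {}, {red}, {blue}, {red, blue}; union → int = {red, blue}
complement {green, gold}; its interior {green}; cl(A) = X∖{green} = {red, blue, gold}
boundary = {red, blue, gold} ∖ {red, blue} = {gold}

int(A) = {red, blue}
cl(A)  = {red, blue, gold}
∂A     = {gold}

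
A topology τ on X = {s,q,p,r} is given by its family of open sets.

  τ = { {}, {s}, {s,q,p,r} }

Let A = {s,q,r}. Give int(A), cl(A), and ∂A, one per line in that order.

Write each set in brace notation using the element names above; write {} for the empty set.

open subsets of A: {}, {s}; so int(A) = {s}
closure: X∖int(X∖A) = X∖{} = {s,q,p,r}
∂A = {s,q,p,r} minus {s} = {q,p,r}

int(A) = {s}
cl(A)  = {s,q,p,r}
∂A     = {q,p,r}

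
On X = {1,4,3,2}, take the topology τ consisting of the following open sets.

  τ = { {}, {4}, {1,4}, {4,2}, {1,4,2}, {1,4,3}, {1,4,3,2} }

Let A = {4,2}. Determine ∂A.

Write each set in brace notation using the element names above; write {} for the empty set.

{1,3}

opens ⊆ A: {}, {4}, {4,2}; union → int = {4,2}
complement {1,3}; its interior {}; cl(A) = X∖{} = {1,4,3,2}
boundary = {1,4,3,2} ∖ {4,2} = {1,3}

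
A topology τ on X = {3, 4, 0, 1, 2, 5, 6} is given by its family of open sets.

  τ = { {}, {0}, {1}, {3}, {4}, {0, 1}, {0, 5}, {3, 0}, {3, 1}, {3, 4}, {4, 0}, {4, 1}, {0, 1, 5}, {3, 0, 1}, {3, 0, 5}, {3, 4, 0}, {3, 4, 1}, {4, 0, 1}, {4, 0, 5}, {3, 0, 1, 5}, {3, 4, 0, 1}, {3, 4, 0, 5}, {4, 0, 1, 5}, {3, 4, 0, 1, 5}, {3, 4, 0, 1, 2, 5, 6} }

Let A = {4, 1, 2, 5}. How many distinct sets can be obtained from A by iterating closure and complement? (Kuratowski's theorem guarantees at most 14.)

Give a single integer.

8

closure: X∖int(X∖A) = X∖{3, 0} = {4, 1, 2, 5, 6}
Let k=closure and c=complement:
  1. A     = {4, 1, 2, 5}
  2. kA    = {4, 1, 2, 5, 6}
  3. cA    = {3, 0, 6}
  4. ckA   = {3, 0}
  5. kcA   = {3, 0, 2, 5, 6}
  6. ckcA  = {4, 1}
  7. kckcA = {4, 1, 2, 6}
  8. ckckcA = {3, 0, 5}
— saturated at 8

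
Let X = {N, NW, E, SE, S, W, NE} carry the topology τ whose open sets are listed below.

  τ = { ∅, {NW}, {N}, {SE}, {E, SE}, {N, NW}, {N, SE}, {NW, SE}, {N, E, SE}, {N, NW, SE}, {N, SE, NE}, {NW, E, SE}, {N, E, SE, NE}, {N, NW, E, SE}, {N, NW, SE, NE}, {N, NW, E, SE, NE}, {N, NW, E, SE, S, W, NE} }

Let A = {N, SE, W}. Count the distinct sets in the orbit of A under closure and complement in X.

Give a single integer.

8

closure: X∖int(X∖A) = X∖{NW} = {N, E, SE, S, W, NE}
Let k=closure and c=complement:
  1. A     = {N, SE, W}
  2. kA    = {N, E, SE, S, W, NE}
  3. cA    = {NW, E, S, NE}
  4. ckA   = {NW}
  5. kcA   = {NW, E, S, W, NE}
  6. kckA  = {NW, S, W}
  7. ckcA  = {N, SE}
  8. ckckA = {N, E, SE, NE}
— saturated at 8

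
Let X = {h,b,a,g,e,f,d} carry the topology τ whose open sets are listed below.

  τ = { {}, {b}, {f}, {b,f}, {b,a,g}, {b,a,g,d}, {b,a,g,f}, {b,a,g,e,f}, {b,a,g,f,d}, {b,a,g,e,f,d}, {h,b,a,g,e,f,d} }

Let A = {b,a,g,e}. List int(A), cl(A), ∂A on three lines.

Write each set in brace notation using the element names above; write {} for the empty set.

int(A) = {b,a,g}
cl(A)  = {h,b,a,g,e,d}
∂A     = {h,e,d}

opens ⊆ A: {}, {b}, {b,a,g}; union → int = {b,a,g}
complement {h,f,d}; its interior {f}; cl(A) = X∖{f} = {h,b,a,g,e,d}
boundary = {h,b,a,g,e,d} ∖ {b,a,g} = {h,e,d}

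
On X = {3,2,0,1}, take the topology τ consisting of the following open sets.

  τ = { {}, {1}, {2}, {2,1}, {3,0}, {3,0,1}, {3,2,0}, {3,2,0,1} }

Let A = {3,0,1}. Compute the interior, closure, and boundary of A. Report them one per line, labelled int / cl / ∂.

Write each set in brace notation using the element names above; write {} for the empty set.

int(A) = {3,0,1}
cl(A)  = {3,0,1}
∂A     = {}

interior: largest open inside A is {3,0,1} (from {}, {1}, {3,0}, {3,0,1})
cl via duality: int({2}) = {2}, so X∖{2} = {3,0,1}
cl∖int = {}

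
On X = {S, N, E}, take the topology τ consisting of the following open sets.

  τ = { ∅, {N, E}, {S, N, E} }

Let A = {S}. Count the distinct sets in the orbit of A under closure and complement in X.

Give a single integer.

4

cl via duality: int({N, E}) = {N, E}, so X∖{N, E} = {S}
Write k for closure, c for complement:
  1. A     = {S}
  2. cA    = {N, E}
  3. kcA   = {S, N, E}
  4. ckcA  = ∅
applying k or c yields no new set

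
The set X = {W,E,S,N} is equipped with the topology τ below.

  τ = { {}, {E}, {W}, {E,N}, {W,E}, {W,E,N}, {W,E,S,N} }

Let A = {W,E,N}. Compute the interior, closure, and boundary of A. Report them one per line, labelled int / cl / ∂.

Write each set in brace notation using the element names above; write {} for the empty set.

int(A) = {W,E,N}
cl(A)  = {W,E,S,N}
∂A     = {S}

open subsets of A: {}, {E}, {W}, {E,N}, {W,E}, {W,E,N}; so int(A) = {W,E,N}
closure: X∖int(X∖A) = X∖{} = {W,E,S,N}
∂A = {W,E,S,N} minus {W,E,N} = {S}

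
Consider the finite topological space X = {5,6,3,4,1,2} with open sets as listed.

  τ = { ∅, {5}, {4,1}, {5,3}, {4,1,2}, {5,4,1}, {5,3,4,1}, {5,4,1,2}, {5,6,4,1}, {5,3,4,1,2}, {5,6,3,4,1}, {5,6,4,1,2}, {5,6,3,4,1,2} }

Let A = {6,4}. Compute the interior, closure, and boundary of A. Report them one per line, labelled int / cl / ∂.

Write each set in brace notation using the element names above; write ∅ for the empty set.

opens ⊆ A: ∅; union → int = ∅
complement {5,3,1,2}; its interior {5,3}; cl(A) = X∖{5,3} = {6,4,1,2}
boundary = {6,4,1,2} ∖ ∅ = {6,4,1,2}

int(A) = ∅
cl(A)  = {6,4,1,2}
∂A     = {6,4,1,2}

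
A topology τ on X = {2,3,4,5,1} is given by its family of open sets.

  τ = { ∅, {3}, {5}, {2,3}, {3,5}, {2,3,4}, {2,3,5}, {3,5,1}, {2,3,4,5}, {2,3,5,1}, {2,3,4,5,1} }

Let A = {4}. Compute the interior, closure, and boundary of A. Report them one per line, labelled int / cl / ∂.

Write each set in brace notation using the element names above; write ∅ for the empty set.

int(A) = ∅
cl(A)  = {4}
∂A     = {4}

open subsets of A: ∅; so int(A) = ∅
closure: X∖int(X∖A) = X∖{2,3,5,1} = {4}
∂A = {4} minus ∅ = {4}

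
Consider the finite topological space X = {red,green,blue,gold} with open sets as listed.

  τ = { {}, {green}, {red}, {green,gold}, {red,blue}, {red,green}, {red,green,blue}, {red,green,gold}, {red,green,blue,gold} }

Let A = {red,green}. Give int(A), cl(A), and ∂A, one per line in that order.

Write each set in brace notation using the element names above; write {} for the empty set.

int(A) = {red,green}
cl(A)  = {red,green,blue,gold}
∂A     = {blue,gold}

interior: largest open inside A is {red,green} (from {}, {red}, {green}, {red,green})
cl via duality: int({blue,gold}) = {}, so X∖{} = {red,green,blue,gold}
cl∖int = {blue,gold}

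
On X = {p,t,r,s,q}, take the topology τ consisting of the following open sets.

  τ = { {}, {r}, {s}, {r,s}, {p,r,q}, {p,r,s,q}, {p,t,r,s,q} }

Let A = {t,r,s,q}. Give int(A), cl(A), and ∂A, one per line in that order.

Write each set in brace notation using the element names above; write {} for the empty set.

int(A) = {r,s}
cl(A)  = {p,t,r,s,q}
∂A     = {p,t,q}

U open, U⊆A: {}, {r}, {s}, {r,s}. int(A) = ⋃ = {r,s}
X∖A={p}, int(X∖A)={}, hence cl(A)={p,t,r,s,q}
∂A: remove int from cl → {p,t,q}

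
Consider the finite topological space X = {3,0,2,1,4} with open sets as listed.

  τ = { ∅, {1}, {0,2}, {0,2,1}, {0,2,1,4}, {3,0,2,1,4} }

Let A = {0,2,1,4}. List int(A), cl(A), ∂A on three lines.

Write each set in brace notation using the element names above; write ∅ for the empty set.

int(A) = {0,2,1,4}
cl(A)  = {3,0,2,1,4}
∂A     = {3}

interior: largest open inside A is {0,2,1,4} (from ∅, {1}, {0,2}, {0,2,1}, {0,2,1,4})
cl via duality: int({3}) = ∅, so X∖∅ = {3,0,2,1,4}
cl∖int = {3}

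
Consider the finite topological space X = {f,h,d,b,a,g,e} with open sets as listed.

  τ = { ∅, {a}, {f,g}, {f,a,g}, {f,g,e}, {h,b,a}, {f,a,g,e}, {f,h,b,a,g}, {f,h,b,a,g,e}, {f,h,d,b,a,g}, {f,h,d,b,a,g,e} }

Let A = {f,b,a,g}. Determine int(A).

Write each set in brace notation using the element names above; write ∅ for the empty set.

{f,a,g}

U open, U⊆A: ∅, {a}, {f,g}, {f,a,g}. int(A) = ⋃ = {f,a,g}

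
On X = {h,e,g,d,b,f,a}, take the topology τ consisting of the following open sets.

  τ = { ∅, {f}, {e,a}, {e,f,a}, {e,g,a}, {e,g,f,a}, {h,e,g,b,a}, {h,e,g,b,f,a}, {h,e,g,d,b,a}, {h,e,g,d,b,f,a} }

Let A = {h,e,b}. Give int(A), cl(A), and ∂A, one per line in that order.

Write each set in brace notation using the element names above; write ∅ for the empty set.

int(A) = ∅
cl(A)  = {h,e,g,d,b,a}
∂A     = {h,e,g,d,b,a}

open subsets of A: ∅; so int(A) = ∅
closure: X∖int(X∖A) = X∖{f} = {h,e,g,d,b,a}
∂A = {h,e,g,d,b,a} minus ∅ = {h,e,g,d,b,a}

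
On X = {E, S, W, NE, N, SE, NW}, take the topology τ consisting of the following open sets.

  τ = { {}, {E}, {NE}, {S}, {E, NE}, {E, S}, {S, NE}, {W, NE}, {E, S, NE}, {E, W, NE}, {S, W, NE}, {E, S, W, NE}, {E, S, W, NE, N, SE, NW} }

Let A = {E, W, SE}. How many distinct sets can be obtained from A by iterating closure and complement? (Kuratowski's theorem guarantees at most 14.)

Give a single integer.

X∖A={S, NE, N, NW}, int(X∖A)={S, NE}, hence cl(A)={E, W, N, SE, NW}
Orbit (k=closure, c=complement):
  1. A     = {E, W, SE}
  2. kA    = {E, W, N, SE, NW}
  3. cA    = {S, NE, N, NW}
  4. ckA   = {S, NE}
  5. kcA   = {S, W, NE, N, SE, NW}
  6. ckcA  = {E}
  7. kckcA = {E, N, SE, NW}
  8. ckckcA = {S, W, NE}
(closed under both — stop)

8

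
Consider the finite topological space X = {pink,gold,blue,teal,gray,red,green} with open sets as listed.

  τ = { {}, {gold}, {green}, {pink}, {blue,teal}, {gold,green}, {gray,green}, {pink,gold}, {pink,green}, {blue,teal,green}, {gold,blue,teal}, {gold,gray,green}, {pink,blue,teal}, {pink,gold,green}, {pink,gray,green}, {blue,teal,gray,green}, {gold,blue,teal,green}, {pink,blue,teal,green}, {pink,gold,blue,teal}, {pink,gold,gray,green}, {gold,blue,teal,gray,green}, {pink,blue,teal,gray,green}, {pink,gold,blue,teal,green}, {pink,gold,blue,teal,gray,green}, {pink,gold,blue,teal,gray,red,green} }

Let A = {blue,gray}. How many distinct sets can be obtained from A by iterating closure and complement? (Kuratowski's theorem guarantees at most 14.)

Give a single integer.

cl via duality: int({pink,gold,teal,red,green}) = {pink,gold,green}, so X∖{pink,gold,green} = {blue,teal,gray,red}
Write k for closure, c for complement:
  1. A     = {blue,gray}
  2. kA    = {blue,teal,gray,red}
  3. cA    = {pink,gold,teal,red,green}
  4. ckA   = {pink,gold,green}
  5. kcA   = {pink,gold,blue,teal,gray,red,green}
  6. kckA  = {pink,gold,gray,red,green}
  7. ckcA  = {}
  8. ckckA = {blue,teal}
  9. kckckA = {blue,teal,red}
  10. ckckckA = {pink,gold,gray,green}
applying k or c yields no new set

10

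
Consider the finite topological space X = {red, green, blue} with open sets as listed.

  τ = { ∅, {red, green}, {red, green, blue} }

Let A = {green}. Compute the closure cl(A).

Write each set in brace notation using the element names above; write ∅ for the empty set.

complement {red, blue}; its interior ∅; cl(A) = X∖∅ = {red, green, blue}

{red, green, blue}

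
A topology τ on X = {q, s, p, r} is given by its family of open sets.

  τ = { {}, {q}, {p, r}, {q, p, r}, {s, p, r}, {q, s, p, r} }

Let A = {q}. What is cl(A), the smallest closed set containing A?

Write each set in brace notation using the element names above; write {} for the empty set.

{q}

closure: X∖int(X∖A) = X∖{s, p, r} = {q}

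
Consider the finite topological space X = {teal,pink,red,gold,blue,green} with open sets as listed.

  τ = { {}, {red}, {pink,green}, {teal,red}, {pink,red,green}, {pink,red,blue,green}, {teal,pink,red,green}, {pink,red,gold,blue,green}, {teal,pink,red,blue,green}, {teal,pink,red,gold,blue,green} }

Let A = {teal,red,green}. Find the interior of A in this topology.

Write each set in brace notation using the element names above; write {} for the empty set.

U open, U⊆A: {}, {red}, {teal,red}. int(A) = ⋃ = {teal,red}

{teal,red}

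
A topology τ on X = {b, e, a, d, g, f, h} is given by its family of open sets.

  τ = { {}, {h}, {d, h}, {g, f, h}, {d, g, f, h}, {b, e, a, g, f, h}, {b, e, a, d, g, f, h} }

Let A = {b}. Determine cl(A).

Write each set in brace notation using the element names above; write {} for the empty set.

cl via duality: int({e, a, d, g, f, h}) = {d, g, f, h}, so X∖{d, g, f, h} = {b, e, a}

{b, e, a}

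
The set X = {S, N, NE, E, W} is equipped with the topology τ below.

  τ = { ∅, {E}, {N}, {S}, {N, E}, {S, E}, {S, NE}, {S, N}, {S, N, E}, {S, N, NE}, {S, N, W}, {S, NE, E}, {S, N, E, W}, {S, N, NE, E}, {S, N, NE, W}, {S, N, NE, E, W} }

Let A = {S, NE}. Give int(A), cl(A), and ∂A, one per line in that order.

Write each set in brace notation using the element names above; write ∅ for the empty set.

int(A) = {S, NE}
cl(A)  = {S, NE, W}
∂A     = {W}

open subsets of A: ∅, {S}, {S, NE}; so int(A) = {S, NE}
closure: X∖int(X∖A) = X∖{N, E} = {S, NE, W}
∂A = {S, NE, W} minus {S, NE} = {W}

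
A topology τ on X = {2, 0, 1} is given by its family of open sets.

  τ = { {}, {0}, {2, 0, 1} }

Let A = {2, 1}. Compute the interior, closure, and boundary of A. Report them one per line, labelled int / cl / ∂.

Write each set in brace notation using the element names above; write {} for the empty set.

int(A) = {}
cl(A)  = {2, 1}
∂A     = {2, 1}

opens ⊆ A: {}; union → int = {}
complement {0}; its interior {0}; cl(A) = X∖{0} = {2, 1}
boundary = {2, 1} ∖ {} = {2, 1}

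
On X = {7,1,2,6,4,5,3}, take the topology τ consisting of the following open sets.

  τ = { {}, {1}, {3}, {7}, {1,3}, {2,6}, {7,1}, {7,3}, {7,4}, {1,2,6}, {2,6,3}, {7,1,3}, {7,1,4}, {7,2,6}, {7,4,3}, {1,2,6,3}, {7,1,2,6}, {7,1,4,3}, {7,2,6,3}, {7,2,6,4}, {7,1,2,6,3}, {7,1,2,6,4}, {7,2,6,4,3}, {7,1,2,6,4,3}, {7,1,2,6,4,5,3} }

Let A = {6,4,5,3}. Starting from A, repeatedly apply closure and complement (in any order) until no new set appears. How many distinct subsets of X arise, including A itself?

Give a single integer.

12

X∖A={7,1,2}, int(X∖A)={7,1}, hence cl(A)={2,6,4,5,3}
Orbit (k=closure, c=complement):
  1. A     = {6,4,5,3}
  2. kA    = {2,6,4,5,3}
  3. cA    = {7,1,2}
  4. ckA   = {7,1}
  5. kcA   = {7,1,2,6,4,5}
  6. kckA  = {7,1,4,5}
  7. ckcA  = {3}
  8. ckckA = {2,6,3}
  9. kckcA = {5,3}
  10. kckckA = {2,6,5,3}
  11. ckckcA = {7,1,2,6,4}
  12. ckckckA = {7,1,4}
(closed under both — stop)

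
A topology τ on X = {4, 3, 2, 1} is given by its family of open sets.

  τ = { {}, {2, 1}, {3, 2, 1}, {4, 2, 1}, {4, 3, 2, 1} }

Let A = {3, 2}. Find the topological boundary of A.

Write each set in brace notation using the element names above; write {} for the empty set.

open subsets of A: {}; so int(A) = {}
closure: X∖int(X∖A) = X∖{} = {4, 3, 2, 1}
∂A = {4, 3, 2, 1} minus {} = {4, 3, 2, 1}

{4, 3, 2, 1}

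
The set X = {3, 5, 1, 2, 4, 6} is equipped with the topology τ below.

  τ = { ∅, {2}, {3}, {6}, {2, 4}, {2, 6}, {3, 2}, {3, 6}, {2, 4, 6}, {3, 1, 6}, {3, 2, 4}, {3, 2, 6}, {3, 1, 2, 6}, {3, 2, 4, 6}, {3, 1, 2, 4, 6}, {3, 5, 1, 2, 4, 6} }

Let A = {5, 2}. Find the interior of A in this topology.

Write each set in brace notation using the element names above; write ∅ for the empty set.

interior: largest open inside A is {2} (from ∅, {2})

{2}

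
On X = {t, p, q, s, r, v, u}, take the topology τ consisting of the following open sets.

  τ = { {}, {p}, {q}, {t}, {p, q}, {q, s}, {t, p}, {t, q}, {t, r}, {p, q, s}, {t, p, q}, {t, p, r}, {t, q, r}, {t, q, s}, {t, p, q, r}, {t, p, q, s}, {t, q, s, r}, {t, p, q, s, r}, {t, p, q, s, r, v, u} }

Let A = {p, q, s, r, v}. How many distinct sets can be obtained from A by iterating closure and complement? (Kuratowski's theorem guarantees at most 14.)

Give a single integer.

complement {t, u}; its interior {t}; cl(A) = X∖{t} = {p, q, s, r, v, u}
With k = closure, c = complement:
  1. A     = {p, q, s, r, v}
  2. kA    = {p, q, s, r, v, u}
  3. cA    = {t, u}
  4. ckA   = {t}
  5. kcA   = {t, r, v, u}
  6. ckcA  = {p, q, s}
  7. kckcA = {p, q, s, v, u}
  8. ckckcA = {t, r}
k, c of each give nothing new

8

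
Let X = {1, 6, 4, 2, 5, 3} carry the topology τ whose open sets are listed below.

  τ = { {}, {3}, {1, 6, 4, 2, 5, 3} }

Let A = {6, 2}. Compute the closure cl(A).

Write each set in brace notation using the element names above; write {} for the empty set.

complement {1, 4, 5, 3}; its interior {3}; cl(A) = X∖{3} = {1, 6, 4, 2, 5}

{1, 6, 4, 2, 5}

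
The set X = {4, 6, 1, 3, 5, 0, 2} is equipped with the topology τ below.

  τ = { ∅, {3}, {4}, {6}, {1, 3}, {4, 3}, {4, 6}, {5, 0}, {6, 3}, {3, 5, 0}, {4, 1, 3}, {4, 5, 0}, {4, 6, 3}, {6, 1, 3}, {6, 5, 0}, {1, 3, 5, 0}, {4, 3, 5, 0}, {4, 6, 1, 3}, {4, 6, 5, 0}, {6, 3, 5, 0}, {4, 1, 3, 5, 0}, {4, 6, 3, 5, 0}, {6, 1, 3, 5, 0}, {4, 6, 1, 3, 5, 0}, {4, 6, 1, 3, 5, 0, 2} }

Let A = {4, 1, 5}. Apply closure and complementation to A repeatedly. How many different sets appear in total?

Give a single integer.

12

X∖A={6, 3, 0, 2}, int(X∖A)={6, 3}, hence cl(A)={4, 1, 5, 0, 2}
Orbit (k=closure, c=complement):
  1. A     = {4, 1, 5}
  2. kA    = {4, 1, 5, 0, 2}
  3. cA    = {6, 3, 0, 2}
  4. ckA   = {6, 3}
  5. kcA   = {6, 1, 3, 5, 0, 2}
  6. kckA  = {6, 1, 3, 2}
  7. ckcA  = {4}
  8. ckckA = {4, 5, 0}
  9. kckcA = {4, 2}
  10. kckckA = {4, 5, 0, 2}
  11. ckckcA = {6, 1, 3, 5, 0}
  12. ckckckA = {6, 1, 3}
(closed under both — stop)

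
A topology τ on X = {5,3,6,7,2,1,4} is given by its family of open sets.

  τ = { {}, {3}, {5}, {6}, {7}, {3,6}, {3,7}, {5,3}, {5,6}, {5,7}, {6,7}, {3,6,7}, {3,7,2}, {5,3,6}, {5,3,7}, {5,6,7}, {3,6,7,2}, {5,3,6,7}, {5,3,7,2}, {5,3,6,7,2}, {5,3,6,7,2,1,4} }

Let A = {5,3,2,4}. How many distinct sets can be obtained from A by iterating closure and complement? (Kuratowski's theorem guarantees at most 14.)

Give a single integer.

cl via duality: int({6,7,1}) = {6,7}, so X∖{6,7} = {5,3,2,1,4}
Write k for closure, c for complement:
  1. A     = {5,3,2,4}
  2. kA    = {5,3,2,1,4}
  3. cA    = {6,7,1}
  4. ckA   = {6,7}
  5. kcA   = {6,7,2,1,4}
  6. ckcA  = {5,3}
applying k or c yields no new set

6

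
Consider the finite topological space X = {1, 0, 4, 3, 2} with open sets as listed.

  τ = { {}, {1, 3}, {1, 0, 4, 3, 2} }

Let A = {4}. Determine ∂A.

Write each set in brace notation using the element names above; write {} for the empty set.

{0, 4, 2}

U open, U⊆A: {}. int(A) = ⋃ = {}
X∖A={1, 0, 3, 2}, int(X∖A)={1, 3}, hence cl(A)={0, 4, 2}
∂A: remove int from cl → {0, 4, 2}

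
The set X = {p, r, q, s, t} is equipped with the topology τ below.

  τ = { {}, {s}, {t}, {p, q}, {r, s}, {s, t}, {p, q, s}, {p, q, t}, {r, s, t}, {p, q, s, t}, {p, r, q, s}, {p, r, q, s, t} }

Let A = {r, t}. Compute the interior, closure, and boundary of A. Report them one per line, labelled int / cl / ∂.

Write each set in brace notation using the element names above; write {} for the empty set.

open subsets of A: {}, {t}; so int(A) = {t}
closure: X∖int(X∖A) = X∖{p, q, s} = {r, t}
∂A = {r, t} minus {t} = {r}

int(A) = {t}
cl(A)  = {r, t}
∂A     = {r}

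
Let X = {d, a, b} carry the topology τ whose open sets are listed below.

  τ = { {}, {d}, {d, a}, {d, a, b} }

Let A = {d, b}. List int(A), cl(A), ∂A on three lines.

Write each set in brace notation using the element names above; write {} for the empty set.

open subsets of A: {}, {d}; so int(A) = {d}
closure: X∖int(X∖A) = X∖{} = {d, a, b}
∂A = {d, a, b} minus {d} = {a, b}

int(A) = {d}
cl(A)  = {d, a, b}
∂A     = {a, b}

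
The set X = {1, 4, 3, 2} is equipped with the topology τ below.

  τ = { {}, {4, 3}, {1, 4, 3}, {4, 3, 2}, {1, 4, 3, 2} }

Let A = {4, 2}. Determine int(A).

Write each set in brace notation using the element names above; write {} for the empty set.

open subsets of A: {}; so int(A) = {}

{}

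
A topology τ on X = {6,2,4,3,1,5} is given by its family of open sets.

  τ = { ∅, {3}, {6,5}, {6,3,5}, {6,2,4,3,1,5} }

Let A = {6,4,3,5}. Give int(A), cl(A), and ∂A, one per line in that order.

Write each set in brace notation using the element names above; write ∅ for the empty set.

int(A) = {6,3,5}
cl(A)  = {6,2,4,3,1,5}
∂A     = {2,4,1}

opens ⊆ A: ∅, {3}, {6,5}, {6,3,5}; union → int = {6,3,5}
complement {2,1}; its interior ∅; cl(A) = X∖∅ = {6,2,4,3,1,5}
boundary = {6,2,4,3,1,5} ∖ {6,3,5} = {2,4,1}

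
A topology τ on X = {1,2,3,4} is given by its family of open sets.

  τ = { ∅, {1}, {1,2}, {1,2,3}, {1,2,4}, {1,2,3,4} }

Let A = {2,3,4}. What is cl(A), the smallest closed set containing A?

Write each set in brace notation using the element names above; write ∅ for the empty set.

{2,3,4}

closure: X∖int(X∖A) = X∖{1} = {2,3,4}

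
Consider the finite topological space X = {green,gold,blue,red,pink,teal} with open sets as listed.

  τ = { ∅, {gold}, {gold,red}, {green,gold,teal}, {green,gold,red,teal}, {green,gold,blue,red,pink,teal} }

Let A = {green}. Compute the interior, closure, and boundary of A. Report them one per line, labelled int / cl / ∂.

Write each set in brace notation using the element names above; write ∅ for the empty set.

int(A) = ∅
cl(A)  = {green,blue,pink,teal}
∂A     = {green,blue,pink,teal}

interior: largest open inside A is ∅ (from ∅)
cl via duality: int({gold,blue,red,pink,teal}) = {gold,red}, so X∖{gold,red} = {green,blue,pink,teal}
cl∖int = {green,blue,pink,teal}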